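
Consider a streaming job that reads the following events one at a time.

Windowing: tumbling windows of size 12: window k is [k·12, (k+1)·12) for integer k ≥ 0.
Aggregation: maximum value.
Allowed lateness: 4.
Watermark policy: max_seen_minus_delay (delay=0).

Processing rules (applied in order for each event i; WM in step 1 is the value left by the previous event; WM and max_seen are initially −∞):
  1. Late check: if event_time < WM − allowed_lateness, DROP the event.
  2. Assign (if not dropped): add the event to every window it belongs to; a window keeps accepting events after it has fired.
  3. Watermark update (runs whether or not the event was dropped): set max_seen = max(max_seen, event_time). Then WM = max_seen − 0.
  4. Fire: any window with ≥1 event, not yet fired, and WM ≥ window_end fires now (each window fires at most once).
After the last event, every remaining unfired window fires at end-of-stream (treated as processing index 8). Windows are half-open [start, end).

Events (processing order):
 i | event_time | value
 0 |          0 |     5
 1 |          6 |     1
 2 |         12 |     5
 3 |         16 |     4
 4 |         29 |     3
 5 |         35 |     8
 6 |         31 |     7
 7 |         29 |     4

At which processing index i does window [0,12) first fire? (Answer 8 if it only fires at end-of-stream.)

i=0 t=0 v=5: → [0,12); WM=0
i=1 t=6 v=1: → [0,12); WM=6
i=2 t=12 v=5: → [12,24); WM=12; [0,12) fires=5
i=3 t=16 v=4: → [12,24); WM=16
i=4 t=29 v=3: → [24,36); WM=29; [12,24) fires=5
i=5 t=35 v=8: → [24,36); WM=35
i=6 t=31 v=7: → [24,36); WM=35
i=7 t=29 v=4: DROP (t<35-4); WM=35

2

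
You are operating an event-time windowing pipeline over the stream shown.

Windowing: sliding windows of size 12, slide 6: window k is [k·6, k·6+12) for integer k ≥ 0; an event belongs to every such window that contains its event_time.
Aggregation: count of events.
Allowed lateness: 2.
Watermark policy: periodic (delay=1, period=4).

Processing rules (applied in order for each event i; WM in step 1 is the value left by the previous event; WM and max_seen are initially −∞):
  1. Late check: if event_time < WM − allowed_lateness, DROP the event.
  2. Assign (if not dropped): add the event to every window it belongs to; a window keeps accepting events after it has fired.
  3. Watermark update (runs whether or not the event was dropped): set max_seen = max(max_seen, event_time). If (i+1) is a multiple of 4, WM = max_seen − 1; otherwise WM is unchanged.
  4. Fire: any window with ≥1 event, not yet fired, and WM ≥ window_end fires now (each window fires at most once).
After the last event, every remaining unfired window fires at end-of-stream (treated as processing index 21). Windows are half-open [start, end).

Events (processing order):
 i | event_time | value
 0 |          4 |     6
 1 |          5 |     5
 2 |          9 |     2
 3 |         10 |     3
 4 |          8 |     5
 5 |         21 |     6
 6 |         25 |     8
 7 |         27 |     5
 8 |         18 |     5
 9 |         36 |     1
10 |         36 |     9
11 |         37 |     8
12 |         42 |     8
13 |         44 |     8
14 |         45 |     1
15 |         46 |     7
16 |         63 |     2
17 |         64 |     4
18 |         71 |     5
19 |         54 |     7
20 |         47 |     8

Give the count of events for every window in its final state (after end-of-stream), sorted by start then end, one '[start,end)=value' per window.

[0,12)=5 [6,18)=3 [12,24)=1 [18,30)=3 [24,36)=2 [30,42)=3 [36,48)=7 [42,54)=4 [48,60)=1 [54,66)=3 [60,72)=3 [66,78)=1

i=0 t=4 v=6: → [0,12); WM=−∞
i=1 t=5 v=5: → [0,12); WM=−∞
i=2 t=9 v=2: → [6,18),[0,12); WM=−∞
i=3 t=10 v=3: → [6,18),[0,12); WM=9
i=4 t=8 v=5: → [6,18),[0,12); WM=9
i=5 t=21 v=6: → [18,30),[12,24); WM=9
i=6 t=25 v=8: → [24,36),[18,30); WM=9
i=7 t=27 v=5: → [24,36),[18,30); WM=26; [0,12) fires=5 [6,18) fires=3 [12,24) fires=1
i=8 t=18 v=5: DROP (t<26-2); WM=26
i=9 t=36 v=1: → [36,48),[30,42); WM=26
i=10 t=36 v=9: → [36,48),[30,42); WM=26
i=11 t=37 v=8: → [36,48),[30,42); WM=36; [18,30) fires=3 [24,36) fires=2
i=12 t=42 v=8: → [42,54),[36,48); WM=36
i=13 t=44 v=8: → [42,54),[36,48); WM=36
i=14 t=45 v=1: → [42,54),[36,48); WM=36
i=15 t=46 v=7: → [42,54),[36,48); WM=45; [30,42) fires=3
i=16 t=63 v=2: → [60,72),[54,66); WM=45
i=17 t=64 v=4: → [60,72),[54,66); WM=45
i=18 t=71 v=5: → [66,78),[60,72); WM=45
i=19 t=54 v=7: → [54,66),[48,60); WM=70; [36,48) fires=7 [42,54) fires=4 [48,60) fires=1 [54,66) fires=3
i=20 t=47 v=8: DROP (t<70-2); WM=70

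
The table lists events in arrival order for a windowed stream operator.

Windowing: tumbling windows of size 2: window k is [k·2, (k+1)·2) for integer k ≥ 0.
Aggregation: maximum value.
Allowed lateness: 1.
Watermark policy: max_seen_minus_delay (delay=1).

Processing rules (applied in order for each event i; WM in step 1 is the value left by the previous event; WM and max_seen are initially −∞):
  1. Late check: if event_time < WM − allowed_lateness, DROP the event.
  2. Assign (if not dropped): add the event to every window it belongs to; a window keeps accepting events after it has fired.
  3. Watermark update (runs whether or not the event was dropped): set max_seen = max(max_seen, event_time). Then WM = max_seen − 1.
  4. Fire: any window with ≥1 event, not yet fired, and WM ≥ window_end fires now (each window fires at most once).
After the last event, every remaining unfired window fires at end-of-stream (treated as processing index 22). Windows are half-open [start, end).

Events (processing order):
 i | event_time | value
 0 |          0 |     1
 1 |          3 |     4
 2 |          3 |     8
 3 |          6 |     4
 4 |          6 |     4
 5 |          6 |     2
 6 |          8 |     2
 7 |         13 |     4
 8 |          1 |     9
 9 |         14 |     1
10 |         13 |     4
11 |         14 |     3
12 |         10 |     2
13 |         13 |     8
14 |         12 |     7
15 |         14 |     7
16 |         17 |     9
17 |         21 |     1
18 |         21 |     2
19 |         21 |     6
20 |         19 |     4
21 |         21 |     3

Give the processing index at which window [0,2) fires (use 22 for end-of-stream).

1

i=0 t=0 v=1: → [0,2); WM=-1
i=1 t=3 v=4: → [2,4); WM=2; [0,2) fires=1
i=2 t=3 v=8: → [2,4); WM=2
i=3 t=6 v=4: → [6,8); WM=5; [2,4) fires=8
i=4 t=6 v=4: → [6,8); WM=5
i=5 t=6 v=2: → [6,8); WM=5
i=6 t=8 v=2: → [8,10); WM=7
i=7 t=13 v=4: → [12,14); WM=12; [6,8) fires=4 [8,10) fires=2
i=8 t=1 v=9: DROP (t<12-1); WM=12
i=9 t=14 v=1: → [14,16); WM=13
i=10 t=13 v=4: → [12,14); WM=13
i=11 t=14 v=3: → [14,16); WM=13
i=12 t=10 v=2: DROP (t<13-1); WM=13
i=13 t=13 v=8: → [12,14); WM=13
i=14 t=12 v=7: → [12,14); WM=13
i=15 t=14 v=7: → [14,16); WM=13
i=16 t=17 v=9: → [16,18); WM=16; [12,14) fires=8 [14,16) fires=7
i=17 t=21 v=1: → [20,22); WM=20; [16,18) fires=9
i=18 t=21 v=2: → [20,22); WM=20
i=19 t=21 v=6: → [20,22); WM=20
i=20 t=19 v=4: → [18,20); WM=20; [18,20) fires=4
i=21 t=21 v=3: → [20,22); WM=20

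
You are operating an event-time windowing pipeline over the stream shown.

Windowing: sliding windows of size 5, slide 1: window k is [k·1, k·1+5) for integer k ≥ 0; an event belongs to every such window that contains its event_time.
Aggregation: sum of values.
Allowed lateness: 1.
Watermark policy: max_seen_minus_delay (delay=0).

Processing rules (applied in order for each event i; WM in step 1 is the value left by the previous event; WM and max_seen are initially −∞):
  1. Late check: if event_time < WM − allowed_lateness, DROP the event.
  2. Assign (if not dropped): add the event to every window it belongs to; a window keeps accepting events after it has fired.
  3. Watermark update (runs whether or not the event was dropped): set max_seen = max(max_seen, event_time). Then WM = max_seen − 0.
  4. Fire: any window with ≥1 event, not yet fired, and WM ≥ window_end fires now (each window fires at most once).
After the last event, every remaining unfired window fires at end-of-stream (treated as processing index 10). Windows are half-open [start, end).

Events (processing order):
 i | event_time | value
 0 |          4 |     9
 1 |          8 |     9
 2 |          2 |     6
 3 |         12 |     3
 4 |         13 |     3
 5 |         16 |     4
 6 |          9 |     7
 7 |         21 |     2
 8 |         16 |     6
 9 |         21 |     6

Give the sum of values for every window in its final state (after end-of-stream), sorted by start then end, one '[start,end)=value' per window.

i=0 t=4 v=9: → [4,9),[3,8),[2,7),[1,6),[0,5); WM=4
i=1 t=8 v=9: → [8,13),[7,12),[6,11),[5,10),[4,9); WM=8; [0,5) fires=9 [1,6) fires=9 [2,7) fires=9 [3,8) fires=9
i=2 t=2 v=6: DROP (t<8-1); WM=8
i=3 t=12 v=3: → [12,17),[11,16),[10,15),[9,14),[8,13); WM=12; [4,9) fires=18 [5,10) fires=9 [6,11) fires=9 [7,12) fires=9
i=4 t=13 v=3: → [13,18),[12,17),[11,16),[10,15),[9,14); WM=13; [8,13) fires=12
i=5 t=16 v=4: → [16,21),[15,20),[14,19),[13,18),[12,17); WM=16; [9,14) fires=6 [10,15) fires=6 [11,16) fires=6
i=6 t=9 v=7: DROP (t<16-1); WM=16
i=7 t=21 v=2: → [21,26),[20,25),[19,24),[18,23),[17,22); WM=21; [12,17) fires=10 [13,18) fires=7 [14,19) fires=4 [15,20) fires=4 [16,21) fires=4
i=8 t=16 v=6: DROP (t<21-1); WM=21
i=9 t=21 v=6: → [21,26),[20,25),[19,24),[18,23),[17,22); WM=21

[0,5)=9 [1,6)=9 [2,7)=9 [3,8)=9 [4,9)=18 [5,10)=9 [6,11)=9 [7,12)=9 [8,13)=12 [9,14)=6 [10,15)=6 [11,16)=6 [12,17)=10 [13,18)=7 [14,19)=4 [15,20)=4 [16,21)=4 [17,22)=8 [18,23)=8 [19,24)=8 [20,25)=8 [21,26)=8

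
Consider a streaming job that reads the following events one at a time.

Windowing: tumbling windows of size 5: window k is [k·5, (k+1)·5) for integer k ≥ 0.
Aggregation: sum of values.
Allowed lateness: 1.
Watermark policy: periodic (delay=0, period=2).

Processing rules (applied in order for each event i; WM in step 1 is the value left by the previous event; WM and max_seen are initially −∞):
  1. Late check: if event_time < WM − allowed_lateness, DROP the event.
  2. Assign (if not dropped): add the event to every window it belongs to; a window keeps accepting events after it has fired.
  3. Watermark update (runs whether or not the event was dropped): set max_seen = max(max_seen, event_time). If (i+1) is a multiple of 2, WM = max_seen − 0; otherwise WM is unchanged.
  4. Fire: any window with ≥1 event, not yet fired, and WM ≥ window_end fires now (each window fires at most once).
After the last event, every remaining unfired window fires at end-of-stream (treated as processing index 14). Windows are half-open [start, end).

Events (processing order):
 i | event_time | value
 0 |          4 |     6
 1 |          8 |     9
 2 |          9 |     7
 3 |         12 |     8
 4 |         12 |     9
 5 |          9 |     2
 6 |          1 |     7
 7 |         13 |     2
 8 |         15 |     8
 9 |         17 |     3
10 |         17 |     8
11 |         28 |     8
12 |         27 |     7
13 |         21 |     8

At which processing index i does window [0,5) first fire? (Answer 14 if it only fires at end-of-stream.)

i=0 t=4 v=6: → [0,5); WM=−∞
i=1 t=8 v=9: → [5,10); WM=8; [0,5) fires=6
i=2 t=9 v=7: → [5,10); WM=8
i=3 t=12 v=8: → [10,15); WM=12; [5,10) fires=16
i=4 t=12 v=9: → [10,15); WM=12
i=5 t=9 v=2: DROP (t<12-1); WM=12
i=6 t=1 v=7: DROP (t<12-1); WM=12
i=7 t=13 v=2: → [10,15); WM=13
i=8 t=15 v=8: → [15,20); WM=13
i=9 t=17 v=3: → [15,20); WM=17; [10,15) fires=19
i=10 t=17 v=8: → [15,20); WM=17
i=11 t=28 v=8: → [25,30); WM=28; [15,20) fires=19
i=12 t=27 v=7: → [25,30); WM=28
i=13 t=21 v=8: DROP (t<28-1); WM=28

1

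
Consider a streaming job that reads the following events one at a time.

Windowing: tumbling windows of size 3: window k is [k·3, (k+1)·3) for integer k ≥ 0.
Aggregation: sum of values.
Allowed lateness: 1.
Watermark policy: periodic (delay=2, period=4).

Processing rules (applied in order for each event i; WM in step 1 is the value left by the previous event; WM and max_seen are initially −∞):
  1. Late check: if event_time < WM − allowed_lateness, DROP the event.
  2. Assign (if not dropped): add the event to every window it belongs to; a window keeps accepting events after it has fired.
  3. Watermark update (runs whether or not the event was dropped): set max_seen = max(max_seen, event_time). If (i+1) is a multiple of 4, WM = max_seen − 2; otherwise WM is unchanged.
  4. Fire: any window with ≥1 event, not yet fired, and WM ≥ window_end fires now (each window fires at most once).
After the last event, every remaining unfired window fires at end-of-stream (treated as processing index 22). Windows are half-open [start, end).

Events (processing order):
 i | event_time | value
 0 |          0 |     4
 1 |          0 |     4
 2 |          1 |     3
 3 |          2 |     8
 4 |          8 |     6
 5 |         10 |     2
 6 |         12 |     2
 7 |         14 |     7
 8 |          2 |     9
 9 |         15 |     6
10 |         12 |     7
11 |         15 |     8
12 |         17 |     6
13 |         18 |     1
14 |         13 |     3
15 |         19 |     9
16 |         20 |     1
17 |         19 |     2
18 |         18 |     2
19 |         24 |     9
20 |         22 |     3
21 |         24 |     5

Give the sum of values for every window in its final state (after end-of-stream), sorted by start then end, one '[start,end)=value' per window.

[0,3)=19 [6,9)=6 [9,12)=2 [12,15)=19 [15,18)=20 [18,21)=15 [21,24)=3 [24,27)=14

i=0 t=0 v=4: → [0,3); WM=−∞
i=1 t=0 v=4: → [0,3); WM=−∞
i=2 t=1 v=3: → [0,3); WM=−∞
i=3 t=2 v=8: → [0,3); WM=0
i=4 t=8 v=6: → [6,9); WM=0
i=5 t=10 v=2: → [9,12); WM=0
i=6 t=12 v=2: → [12,15); WM=0
i=7 t=14 v=7: → [12,15); WM=12; [0,3) fires=19 [6,9) fires=6 [9,12) fires=2
i=8 t=2 v=9: DROP (t<12-1); WM=12
i=9 t=15 v=6: → [15,18); WM=12
i=10 t=12 v=7: → [12,15); WM=12
i=11 t=15 v=8: → [15,18); WM=13
i=12 t=17 v=6: → [15,18); WM=13
i=13 t=18 v=1: → [18,21); WM=13
i=14 t=13 v=3: → [12,15); WM=13
i=15 t=19 v=9: → [18,21); WM=17; [12,15) fires=19
i=16 t=20 v=1: → [18,21); WM=17
i=17 t=19 v=2: → [18,21); WM=17
i=18 t=18 v=2: → [18,21); WM=17
i=19 t=24 v=9: → [24,27); WM=22; [15,18) fires=20 [18,21) fires=15
i=20 t=22 v=3: → [21,24); WM=22
i=21 t=24 v=5: → [24,27); WM=22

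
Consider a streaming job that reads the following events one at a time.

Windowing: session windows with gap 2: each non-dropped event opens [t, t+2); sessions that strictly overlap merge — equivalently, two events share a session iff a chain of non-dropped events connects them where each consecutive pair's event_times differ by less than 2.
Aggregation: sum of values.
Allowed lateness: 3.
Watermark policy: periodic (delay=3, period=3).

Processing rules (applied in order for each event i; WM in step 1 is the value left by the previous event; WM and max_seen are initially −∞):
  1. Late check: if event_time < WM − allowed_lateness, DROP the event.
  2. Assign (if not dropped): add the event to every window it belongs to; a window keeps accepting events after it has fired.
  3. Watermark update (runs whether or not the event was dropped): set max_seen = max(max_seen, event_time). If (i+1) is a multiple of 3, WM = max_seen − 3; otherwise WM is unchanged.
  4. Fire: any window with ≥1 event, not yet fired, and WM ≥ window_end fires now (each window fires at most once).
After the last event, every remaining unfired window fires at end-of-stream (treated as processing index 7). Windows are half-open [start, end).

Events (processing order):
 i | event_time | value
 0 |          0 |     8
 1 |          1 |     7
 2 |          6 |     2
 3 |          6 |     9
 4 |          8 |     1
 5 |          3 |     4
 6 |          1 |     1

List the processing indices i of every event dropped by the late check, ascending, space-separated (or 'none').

6

i=0 t=0 v=8: → [0,2); WM=−∞
i=1 t=1 v=7: → [0,3); WM=−∞
i=2 t=6 v=2: → [6,8); WM=3
i=3 t=6 v=9: → [6,8); WM=3
i=4 t=8 v=1: → [8,10); WM=3
i=5 t=3 v=4: → [3,5); WM=5
i=6 t=1 v=1: DROP (t<5-3); WM=5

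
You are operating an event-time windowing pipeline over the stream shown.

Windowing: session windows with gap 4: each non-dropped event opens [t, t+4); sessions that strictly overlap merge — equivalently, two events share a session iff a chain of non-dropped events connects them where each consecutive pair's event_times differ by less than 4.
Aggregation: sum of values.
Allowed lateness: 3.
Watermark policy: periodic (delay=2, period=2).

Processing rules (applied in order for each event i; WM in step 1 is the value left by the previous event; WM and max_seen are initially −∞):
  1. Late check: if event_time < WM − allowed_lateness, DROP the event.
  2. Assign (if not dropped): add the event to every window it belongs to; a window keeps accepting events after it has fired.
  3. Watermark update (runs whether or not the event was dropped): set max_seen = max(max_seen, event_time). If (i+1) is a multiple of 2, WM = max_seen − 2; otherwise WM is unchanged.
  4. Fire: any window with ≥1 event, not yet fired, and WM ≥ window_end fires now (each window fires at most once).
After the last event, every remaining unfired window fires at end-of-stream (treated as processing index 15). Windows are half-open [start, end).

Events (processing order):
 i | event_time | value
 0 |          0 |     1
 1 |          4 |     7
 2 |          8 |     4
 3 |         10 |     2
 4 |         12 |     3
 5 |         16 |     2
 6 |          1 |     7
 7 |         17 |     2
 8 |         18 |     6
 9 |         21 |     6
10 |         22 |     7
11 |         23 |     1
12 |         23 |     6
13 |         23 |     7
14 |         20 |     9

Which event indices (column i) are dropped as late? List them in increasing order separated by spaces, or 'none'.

i=0 t=0 v=1: → [0,4); WM=−∞
i=1 t=4 v=7: → [4,8); WM=2
i=2 t=8 v=4: → [8,12); WM=2
i=3 t=10 v=2: → [8,14); WM=8
i=4 t=12 v=3: → [8,16); WM=8
i=5 t=16 v=2: → [16,20); WM=14
i=6 t=1 v=7: DROP (t<14-3); WM=14
i=7 t=17 v=2: → [16,21); WM=15
i=8 t=18 v=6: → [16,22); WM=15
i=9 t=21 v=6: → [16,25); WM=19
i=10 t=22 v=7: → [16,26); WM=19
i=11 t=23 v=1: → [16,27); WM=21
i=12 t=23 v=6: → [16,27); WM=21
i=13 t=23 v=7: → [16,27); WM=21
i=14 t=20 v=9: → [16,27); WM=21

6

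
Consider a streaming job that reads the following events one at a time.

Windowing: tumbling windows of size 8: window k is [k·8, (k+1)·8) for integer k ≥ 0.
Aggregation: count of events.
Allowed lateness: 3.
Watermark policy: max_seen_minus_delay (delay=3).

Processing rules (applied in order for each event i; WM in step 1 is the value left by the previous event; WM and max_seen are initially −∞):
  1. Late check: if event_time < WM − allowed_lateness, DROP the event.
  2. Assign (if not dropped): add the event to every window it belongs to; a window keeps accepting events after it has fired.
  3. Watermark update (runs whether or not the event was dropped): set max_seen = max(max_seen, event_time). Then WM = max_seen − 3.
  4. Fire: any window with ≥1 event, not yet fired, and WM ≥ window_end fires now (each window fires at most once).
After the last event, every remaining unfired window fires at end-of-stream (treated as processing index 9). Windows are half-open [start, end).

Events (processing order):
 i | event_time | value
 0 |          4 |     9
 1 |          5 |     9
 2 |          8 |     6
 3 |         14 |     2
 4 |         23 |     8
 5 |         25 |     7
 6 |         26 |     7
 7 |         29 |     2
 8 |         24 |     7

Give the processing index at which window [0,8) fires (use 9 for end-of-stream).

i=0 t=4 v=9: → [0,8); WM=1
i=1 t=5 v=9: → [0,8); WM=2
i=2 t=8 v=6: → [8,16); WM=5
i=3 t=14 v=2: → [8,16); WM=11; [0,8) fires=2
i=4 t=23 v=8: → [16,24); WM=20; [8,16) fires=2
i=5 t=25 v=7: → [24,32); WM=22
i=6 t=26 v=7: → [24,32); WM=23
i=7 t=29 v=2: → [24,32); WM=26; [16,24) fires=1
i=8 t=24 v=7: → [24,32); WM=26

3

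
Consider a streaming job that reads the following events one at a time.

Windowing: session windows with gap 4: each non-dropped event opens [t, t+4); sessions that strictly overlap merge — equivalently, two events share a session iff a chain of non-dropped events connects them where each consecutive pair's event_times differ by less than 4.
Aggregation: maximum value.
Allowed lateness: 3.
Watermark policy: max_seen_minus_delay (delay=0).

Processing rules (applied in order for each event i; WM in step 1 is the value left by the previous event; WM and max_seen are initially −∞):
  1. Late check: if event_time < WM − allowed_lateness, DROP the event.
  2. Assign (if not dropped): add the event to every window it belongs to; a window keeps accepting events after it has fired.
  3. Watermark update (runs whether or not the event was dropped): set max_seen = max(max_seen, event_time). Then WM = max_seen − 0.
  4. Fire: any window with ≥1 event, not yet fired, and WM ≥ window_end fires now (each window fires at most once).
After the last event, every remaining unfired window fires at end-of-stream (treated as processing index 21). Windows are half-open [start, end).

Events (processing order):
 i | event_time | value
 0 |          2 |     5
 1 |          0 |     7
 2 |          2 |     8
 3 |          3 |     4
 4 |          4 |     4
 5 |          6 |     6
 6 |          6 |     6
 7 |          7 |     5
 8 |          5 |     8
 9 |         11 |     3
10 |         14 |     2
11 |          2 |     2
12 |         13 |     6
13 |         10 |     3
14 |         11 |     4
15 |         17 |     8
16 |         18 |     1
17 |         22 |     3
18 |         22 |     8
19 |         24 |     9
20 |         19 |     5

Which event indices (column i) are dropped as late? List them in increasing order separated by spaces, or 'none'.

11 13 20

i=0 t=2 v=5: → [2,6); WM=2
i=1 t=0 v=7: → [0,6); WM=2
i=2 t=2 v=8: → [0,6); WM=2
i=3 t=3 v=4: → [0,7); WM=3
i=4 t=4 v=4: → [0,8); WM=4
i=5 t=6 v=6: → [0,10); WM=6
i=6 t=6 v=6: → [0,10); WM=6
i=7 t=7 v=5: → [0,11); WM=7
i=8 t=5 v=8: → [0,11); WM=7
i=9 t=11 v=3: → [11,15); WM=11
i=10 t=14 v=2: → [11,18); WM=14
i=11 t=2 v=2: DROP (t<14-3); WM=14
i=12 t=13 v=6: → [11,18); WM=14
i=13 t=10 v=3: DROP (t<14-3); WM=14
i=14 t=11 v=4: → [11,18); WM=14
i=15 t=17 v=8: → [11,21); WM=17
i=16 t=18 v=1: → [11,22); WM=18
i=17 t=22 v=3: → [22,26); WM=22
i=18 t=22 v=8: → [22,26); WM=22
i=19 t=24 v=9: → [22,28); WM=24
i=20 t=19 v=5: DROP (t<24-3); WM=24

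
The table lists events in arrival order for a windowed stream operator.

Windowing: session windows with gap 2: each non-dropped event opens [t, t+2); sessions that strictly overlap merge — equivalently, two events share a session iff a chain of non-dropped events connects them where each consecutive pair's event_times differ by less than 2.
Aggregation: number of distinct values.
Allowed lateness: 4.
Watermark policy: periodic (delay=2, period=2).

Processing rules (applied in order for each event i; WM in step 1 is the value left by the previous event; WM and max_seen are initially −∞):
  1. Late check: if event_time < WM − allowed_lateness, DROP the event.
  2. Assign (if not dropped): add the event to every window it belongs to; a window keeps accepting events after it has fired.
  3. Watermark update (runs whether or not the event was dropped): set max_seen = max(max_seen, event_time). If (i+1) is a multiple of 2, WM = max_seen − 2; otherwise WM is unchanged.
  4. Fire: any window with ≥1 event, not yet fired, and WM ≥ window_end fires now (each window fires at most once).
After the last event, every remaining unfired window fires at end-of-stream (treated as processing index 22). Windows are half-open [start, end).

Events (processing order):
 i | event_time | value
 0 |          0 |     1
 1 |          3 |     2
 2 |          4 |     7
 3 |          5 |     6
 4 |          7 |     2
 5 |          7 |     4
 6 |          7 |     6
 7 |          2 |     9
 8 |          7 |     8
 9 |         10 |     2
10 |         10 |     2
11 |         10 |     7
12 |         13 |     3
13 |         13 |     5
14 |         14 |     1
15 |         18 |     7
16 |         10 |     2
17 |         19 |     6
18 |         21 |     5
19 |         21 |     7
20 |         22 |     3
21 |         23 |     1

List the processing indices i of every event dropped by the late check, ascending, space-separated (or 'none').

i=0 t=0 v=1: → [0,2); WM=−∞
i=1 t=3 v=2: → [3,5); WM=1
i=2 t=4 v=7: → [3,6); WM=1
i=3 t=5 v=6: → [3,7); WM=3
i=4 t=7 v=2: → [7,9); WM=3
i=5 t=7 v=4: → [7,9); WM=5
i=6 t=7 v=6: → [7,9); WM=5
i=7 t=2 v=9: → [2,7); WM=5
i=8 t=7 v=8: → [7,9); WM=5
i=9 t=10 v=2: → [10,12); WM=8
i=10 t=10 v=2: → [10,12); WM=8
i=11 t=10 v=7: → [10,12); WM=8
i=12 t=13 v=3: → [13,15); WM=8
i=13 t=13 v=5: → [13,15); WM=11
i=14 t=14 v=1: → [13,16); WM=11
i=15 t=18 v=7: → [18,20); WM=16
i=16 t=10 v=2: DROP (t<16-4); WM=16
i=17 t=19 v=6: → [18,21); WM=17
i=18 t=21 v=5: → [21,23); WM=17
i=19 t=21 v=7: → [21,23); WM=19
i=20 t=22 v=3: → [21,24); WM=19
i=21 t=23 v=1: → [21,25); WM=21

16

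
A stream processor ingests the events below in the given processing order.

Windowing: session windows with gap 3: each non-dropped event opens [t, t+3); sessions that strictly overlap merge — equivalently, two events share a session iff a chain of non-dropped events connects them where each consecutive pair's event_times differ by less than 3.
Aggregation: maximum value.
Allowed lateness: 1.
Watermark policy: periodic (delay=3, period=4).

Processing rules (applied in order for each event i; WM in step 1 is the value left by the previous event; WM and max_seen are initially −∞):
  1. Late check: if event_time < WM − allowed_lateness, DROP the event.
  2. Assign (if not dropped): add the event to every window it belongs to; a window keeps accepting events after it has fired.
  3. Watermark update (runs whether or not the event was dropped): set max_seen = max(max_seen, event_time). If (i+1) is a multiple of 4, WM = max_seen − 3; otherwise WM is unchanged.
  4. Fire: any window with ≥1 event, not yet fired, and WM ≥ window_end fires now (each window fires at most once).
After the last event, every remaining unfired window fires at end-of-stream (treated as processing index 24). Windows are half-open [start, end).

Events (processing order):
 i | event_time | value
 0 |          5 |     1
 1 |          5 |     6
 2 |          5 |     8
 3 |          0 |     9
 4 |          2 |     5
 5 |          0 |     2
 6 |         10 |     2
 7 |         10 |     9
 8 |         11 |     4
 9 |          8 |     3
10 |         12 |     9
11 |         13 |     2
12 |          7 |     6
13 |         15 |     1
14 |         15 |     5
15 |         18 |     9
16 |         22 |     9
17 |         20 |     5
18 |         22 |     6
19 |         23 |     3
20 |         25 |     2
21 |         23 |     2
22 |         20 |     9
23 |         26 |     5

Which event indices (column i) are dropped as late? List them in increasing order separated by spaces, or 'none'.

i=0 t=5 v=1: → [5,8); WM=−∞
i=1 t=5 v=6: → [5,8); WM=−∞
i=2 t=5 v=8: → [5,8); WM=−∞
i=3 t=0 v=9: → [0,3); WM=2
i=4 t=2 v=5: → [0,5); WM=2
i=5 t=0 v=2: DROP (t<2-1); WM=2
i=6 t=10 v=2: → [10,13); WM=2
i=7 t=10 v=9: → [10,13); WM=7
i=8 t=11 v=4: → [10,14); WM=7
i=9 t=8 v=3: → [8,14); WM=7
i=10 t=12 v=9: → [8,15); WM=7
i=11 t=13 v=2: → [8,16); WM=10
i=12 t=7 v=6: DROP (t<10-1); WM=10
i=13 t=15 v=1: → [8,18); WM=10
i=14 t=15 v=5: → [8,18); WM=10
i=15 t=18 v=9: → [18,21); WM=15
i=16 t=22 v=9: → [22,25); WM=15
i=17 t=20 v=5: → [18,25); WM=15
i=18 t=22 v=6: → [18,25); WM=15
i=19 t=23 v=3: → [18,26); WM=20
i=20 t=25 v=2: → [18,28); WM=20
i=21 t=23 v=2: → [18,28); WM=20
i=22 t=20 v=9: → [18,28); WM=20
i=23 t=26 v=5: → [18,29); WM=23

5 12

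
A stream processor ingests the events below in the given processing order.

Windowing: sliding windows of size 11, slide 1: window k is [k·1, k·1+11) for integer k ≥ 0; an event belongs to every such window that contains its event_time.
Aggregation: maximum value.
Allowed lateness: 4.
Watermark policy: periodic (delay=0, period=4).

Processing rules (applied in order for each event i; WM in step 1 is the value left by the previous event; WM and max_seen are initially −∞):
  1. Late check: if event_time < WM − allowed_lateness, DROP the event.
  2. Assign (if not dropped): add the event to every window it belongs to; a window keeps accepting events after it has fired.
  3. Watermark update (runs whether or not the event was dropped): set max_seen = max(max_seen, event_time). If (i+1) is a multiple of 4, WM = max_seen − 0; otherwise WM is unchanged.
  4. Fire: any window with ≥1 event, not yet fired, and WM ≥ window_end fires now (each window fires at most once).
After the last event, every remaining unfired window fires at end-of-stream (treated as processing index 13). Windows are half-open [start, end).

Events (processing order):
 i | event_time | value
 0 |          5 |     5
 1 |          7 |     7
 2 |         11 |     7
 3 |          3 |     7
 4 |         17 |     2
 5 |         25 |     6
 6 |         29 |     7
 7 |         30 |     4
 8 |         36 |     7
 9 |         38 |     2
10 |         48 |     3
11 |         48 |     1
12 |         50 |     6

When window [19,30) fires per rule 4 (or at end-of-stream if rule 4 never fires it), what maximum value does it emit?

7

i=0 t=5 v=5: → [5,16),[4,15),[3,14),[2,13),[1,12),[0,11); WM=−∞
i=1 t=7 v=7: → [7,18),[6,17),[5,16),[4,15),[3,14),[2,13),[1,12),[0,11); WM=−∞
i=2 t=11 v=7: → [11,22),[10,21),[9,20),[8,19),[7,18),[6,17),[5,16),[4,15),[3,14),[2,13),[1,12); WM=−∞
i=3 t=3 v=7: → [3,14),[2,13),[1,12),[0,11); WM=11; [0,11) fires=7
i=4 t=17 v=2: → [17,28),[16,27),[15,26),[14,25),[13,24),[12,23),[11,22),[10,21),[9,20),[8,19),[7,18); WM=11
i=5 t=25 v=6: → [25,36),[24,35),[23,34),[22,33),[21,32),[20,31),[19,30),[18,29),[17,28),[16,27),[15,26); WM=11
i=6 t=29 v=7: → [29,40),[28,39),[27,38),[26,37),[25,36),[24,35),[23,34),[22,33),[21,32),[20,31),[19,30); WM=11
i=7 t=30 v=4: → [30,41),[29,40),[28,39),[27,38),[26,37),[25,36),[24,35),[23,34),[22,33),[21,32),[20,31); WM=30; [1,12) fires=7 [2,13) fires=7 [3,14) fires=7 [4,15) fires=7 [5,16) fires=7 [6,17) fires=7 [7,18) fires=7 [8,19) fires=7 [9,20) fires=7 [10,21) fires=7 [11,22) fires=7 [12,23) fires=2 [13,24) fires=2 [14,25) fires=2 [15,26) fires=6 [16,27) fires=6 [17,28) fires=6 [18,29) fires=6 [19,30) fires=7
i=8 t=36 v=7: → [36,47),[35,46),[34,45),[33,44),[32,43),[31,42),[30,41),[29,40),[28,39),[27,38),[26,37); WM=30
i=9 t=38 v=2: → [38,49),[37,48),[36,47),[35,46),[34,45),[33,44),[32,43),[31,42),[30,41),[29,40),[28,39); WM=30
i=10 t=48 v=3: → [48,59),[47,58),[46,57),[45,56),[44,55),[43,54),[42,53),[41,52),[40,51),[39,50),[38,49); WM=30
i=11 t=48 v=1: → [48,59),[47,58),[46,57),[45,56),[44,55),[43,54),[42,53),[41,52),[40,51),[39,50),[38,49); WM=48; [20,31) fires=7 [21,32) fires=7 [22,33) fires=7 [23,34) fires=7 [24,35) fires=7 [25,36) fires=7 [26,37) fires=7 [27,38) fires=7 [28,39) fires=7 [29,40) fires=7 [30,41) fires=7 [31,42) fires=7 [32,43) fires=7 [33,44) fires=7 [34,45) fires=7 [35,46) fires=7 [36,47) fires=7 [37,48) fires=2
i=12 t=50 v=6: → [50,61),[49,60),[48,59),[47,58),[46,57),[45,56),[44,55),[43,54),[42,53),[41,52),[40,51); WM=48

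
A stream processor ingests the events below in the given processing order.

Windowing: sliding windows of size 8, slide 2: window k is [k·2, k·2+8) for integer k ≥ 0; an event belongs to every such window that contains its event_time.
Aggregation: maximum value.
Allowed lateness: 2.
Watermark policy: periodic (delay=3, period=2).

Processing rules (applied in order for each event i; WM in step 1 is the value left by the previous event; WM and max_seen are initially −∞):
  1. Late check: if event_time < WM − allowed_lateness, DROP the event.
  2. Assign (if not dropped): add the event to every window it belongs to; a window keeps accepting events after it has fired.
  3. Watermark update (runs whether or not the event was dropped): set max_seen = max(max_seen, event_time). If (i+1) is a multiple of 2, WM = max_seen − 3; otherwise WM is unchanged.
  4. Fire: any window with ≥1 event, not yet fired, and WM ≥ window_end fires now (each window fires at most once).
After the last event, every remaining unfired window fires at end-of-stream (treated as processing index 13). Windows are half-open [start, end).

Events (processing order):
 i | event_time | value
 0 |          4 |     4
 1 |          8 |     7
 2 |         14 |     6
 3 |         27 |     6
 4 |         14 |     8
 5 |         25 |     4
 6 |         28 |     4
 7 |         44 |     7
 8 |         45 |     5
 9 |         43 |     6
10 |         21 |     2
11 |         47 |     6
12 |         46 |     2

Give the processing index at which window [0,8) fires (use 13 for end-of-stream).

i=0 t=4 v=4: → [4,12),[2,10),[0,8); WM=−∞
i=1 t=8 v=7: → [8,16),[6,14),[4,12),[2,10); WM=5
i=2 t=14 v=6: → [14,22),[12,20),[10,18),[8,16); WM=5
i=3 t=27 v=6: → [26,34),[24,32),[22,30),[20,28); WM=24; [0,8) fires=4 [2,10) fires=7 [4,12) fires=7 [6,14) fires=7 [8,16) fires=7 [10,18) fires=6 [12,20) fires=6 [14,22) fires=6
i=4 t=14 v=8: DROP (t<24-2); WM=24
i=5 t=25 v=4: → [24,32),[22,30),[20,28),[18,26); WM=24
i=6 t=28 v=4: → [28,36),[26,34),[24,32),[22,30); WM=24
i=7 t=44 v=7: → [44,52),[42,50),[40,48),[38,46); WM=41; [18,26) fires=4 [20,28) fires=6 [22,30) fires=6 [24,32) fires=6 [26,34) fires=6 [28,36) fires=4
i=8 t=45 v=5: → [44,52),[42,50),[40,48),[38,46); WM=41
i=9 t=43 v=6: → [42,50),[40,48),[38,46),[36,44); WM=42
i=10 t=21 v=2: DROP (t<42-2); WM=42
i=11 t=47 v=6: → [46,54),[44,52),[42,50),[40,48); WM=44; [36,44) fires=6
i=12 t=46 v=2: → [46,54),[44,52),[42,50),[40,48); WM=44

3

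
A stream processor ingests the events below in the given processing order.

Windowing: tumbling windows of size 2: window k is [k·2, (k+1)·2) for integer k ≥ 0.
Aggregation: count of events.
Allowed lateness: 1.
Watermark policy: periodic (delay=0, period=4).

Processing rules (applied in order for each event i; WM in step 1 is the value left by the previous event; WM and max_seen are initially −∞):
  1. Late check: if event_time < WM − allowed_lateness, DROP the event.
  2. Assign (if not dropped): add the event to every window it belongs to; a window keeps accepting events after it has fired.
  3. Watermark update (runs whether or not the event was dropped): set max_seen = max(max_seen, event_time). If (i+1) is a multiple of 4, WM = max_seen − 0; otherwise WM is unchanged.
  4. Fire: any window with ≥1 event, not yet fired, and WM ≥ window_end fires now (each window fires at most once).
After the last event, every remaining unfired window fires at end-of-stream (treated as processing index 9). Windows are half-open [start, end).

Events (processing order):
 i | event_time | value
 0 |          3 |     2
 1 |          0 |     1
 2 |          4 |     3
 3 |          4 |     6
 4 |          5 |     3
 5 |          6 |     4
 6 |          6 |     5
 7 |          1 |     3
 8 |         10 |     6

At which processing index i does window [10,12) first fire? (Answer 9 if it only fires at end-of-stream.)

i=0 t=3 v=2: → [2,4); WM=−∞
i=1 t=0 v=1: → [0,2); WM=−∞
i=2 t=4 v=3: → [4,6); WM=−∞
i=3 t=4 v=6: → [4,6); WM=4; [0,2) fires=1 [2,4) fires=1
i=4 t=5 v=3: → [4,6); WM=4
i=5 t=6 v=4: → [6,8); WM=4
i=6 t=6 v=5: → [6,8); WM=4
i=7 t=1 v=3: DROP (t<4-1); WM=6; [4,6) fires=3
i=8 t=10 v=6: → [10,12); WM=6

9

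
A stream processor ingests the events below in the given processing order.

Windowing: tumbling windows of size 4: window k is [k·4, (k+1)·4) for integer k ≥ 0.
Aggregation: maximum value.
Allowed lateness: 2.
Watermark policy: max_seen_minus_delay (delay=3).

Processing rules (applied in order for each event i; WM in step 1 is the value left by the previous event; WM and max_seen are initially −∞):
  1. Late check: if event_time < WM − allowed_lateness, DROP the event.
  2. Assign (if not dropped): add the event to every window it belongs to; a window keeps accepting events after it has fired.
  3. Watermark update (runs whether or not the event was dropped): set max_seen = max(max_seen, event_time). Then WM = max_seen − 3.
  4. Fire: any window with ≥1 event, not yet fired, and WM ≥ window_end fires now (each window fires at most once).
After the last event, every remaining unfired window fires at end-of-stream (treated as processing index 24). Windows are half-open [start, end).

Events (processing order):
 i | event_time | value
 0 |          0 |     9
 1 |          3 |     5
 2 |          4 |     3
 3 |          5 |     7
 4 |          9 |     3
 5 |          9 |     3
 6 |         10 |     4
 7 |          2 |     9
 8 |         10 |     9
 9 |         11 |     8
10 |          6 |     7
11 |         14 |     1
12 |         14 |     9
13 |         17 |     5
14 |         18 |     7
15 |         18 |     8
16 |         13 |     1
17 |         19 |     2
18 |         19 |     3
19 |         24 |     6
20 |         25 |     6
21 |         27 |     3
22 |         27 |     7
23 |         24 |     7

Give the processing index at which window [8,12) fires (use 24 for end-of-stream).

13

i=0 t=0 v=9: → [0,4); WM=-3
i=1 t=3 v=5: → [0,4); WM=0
i=2 t=4 v=3: → [4,8); WM=1
i=3 t=5 v=7: → [4,8); WM=2
i=4 t=9 v=3: → [8,12); WM=6; [0,4) fires=9
i=5 t=9 v=3: → [8,12); WM=6
i=6 t=10 v=4: → [8,12); WM=7
i=7 t=2 v=9: DROP (t<7-2); WM=7
i=8 t=10 v=9: → [8,12); WM=7
i=9 t=11 v=8: → [8,12); WM=8; [4,8) fires=7
i=10 t=6 v=7: → [4,8); WM=8
i=11 t=14 v=1: → [12,16); WM=11
i=12 t=14 v=9: → [12,16); WM=11
i=13 t=17 v=5: → [16,20); WM=14; [8,12) fires=9
i=14 t=18 v=7: → [16,20); WM=15
i=15 t=18 v=8: → [16,20); WM=15
i=16 t=13 v=1: → [12,16); WM=15
i=17 t=19 v=2: → [16,20); WM=16; [12,16) fires=9
i=18 t=19 v=3: → [16,20); WM=16
i=19 t=24 v=6: → [24,28); WM=21; [16,20) fires=8
i=20 t=25 v=6: → [24,28); WM=22
i=21 t=27 v=3: → [24,28); WM=24
i=22 t=27 v=7: → [24,28); WM=24
i=23 t=24 v=7: → [24,28); WM=24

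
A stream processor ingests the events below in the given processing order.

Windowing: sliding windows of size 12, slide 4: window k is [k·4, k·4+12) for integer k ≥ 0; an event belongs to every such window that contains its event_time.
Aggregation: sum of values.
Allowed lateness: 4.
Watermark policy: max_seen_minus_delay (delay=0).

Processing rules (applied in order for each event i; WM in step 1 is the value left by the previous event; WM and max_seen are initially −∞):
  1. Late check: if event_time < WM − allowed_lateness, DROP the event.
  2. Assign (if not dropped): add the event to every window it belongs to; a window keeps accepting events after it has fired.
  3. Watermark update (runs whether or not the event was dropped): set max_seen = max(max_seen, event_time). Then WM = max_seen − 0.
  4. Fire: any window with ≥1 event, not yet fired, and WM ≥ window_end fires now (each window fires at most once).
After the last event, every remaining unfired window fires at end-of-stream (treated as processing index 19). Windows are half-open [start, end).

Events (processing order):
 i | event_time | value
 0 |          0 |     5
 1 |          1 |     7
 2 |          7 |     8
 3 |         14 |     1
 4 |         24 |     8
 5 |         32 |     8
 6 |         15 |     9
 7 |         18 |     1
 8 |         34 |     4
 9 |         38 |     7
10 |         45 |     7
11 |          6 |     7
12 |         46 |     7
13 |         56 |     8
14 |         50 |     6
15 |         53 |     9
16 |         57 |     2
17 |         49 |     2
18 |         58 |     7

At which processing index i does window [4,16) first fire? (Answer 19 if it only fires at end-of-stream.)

i=0 t=0 v=5: → [0,12); WM=0
i=1 t=1 v=7: → [0,12); WM=1
i=2 t=7 v=8: → [4,16),[0,12); WM=7
i=3 t=14 v=1: → [12,24),[8,20),[4,16); WM=14; [0,12) fires=20
i=4 t=24 v=8: → [24,36),[20,32),[16,28); WM=24; [4,16) fires=9 [8,20) fires=1 [12,24) fires=1
i=5 t=32 v=8: → [32,44),[28,40),[24,36); WM=32; [16,28) fires=8 [20,32) fires=8
i=6 t=15 v=9: DROP (t<32-4); WM=32
i=7 t=18 v=1: DROP (t<32-4); WM=32
i=8 t=34 v=4: → [32,44),[28,40),[24,36); WM=34
i=9 t=38 v=7: → [36,48),[32,44),[28,40); WM=38; [24,36) fires=20
i=10 t=45 v=7: → [44,56),[40,52),[36,48); WM=45; [28,40) fires=19 [32,44) fires=19
i=11 t=6 v=7: DROP (t<45-4); WM=45
i=12 t=46 v=7: → [44,56),[40,52),[36,48); WM=46
i=13 t=56 v=8: → [56,68),[52,64),[48,60); WM=56; [36,48) fires=21 [40,52) fires=14 [44,56) fires=14
i=14 t=50 v=6: DROP (t<56-4); WM=56
i=15 t=53 v=9: → [52,64),[48,60),[44,56); WM=56
i=16 t=57 v=2: → [56,68),[52,64),[48,60); WM=57
i=17 t=49 v=2: DROP (t<57-4); WM=57
i=18 t=58 v=7: → [56,68),[52,64),[48,60); WM=58

4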